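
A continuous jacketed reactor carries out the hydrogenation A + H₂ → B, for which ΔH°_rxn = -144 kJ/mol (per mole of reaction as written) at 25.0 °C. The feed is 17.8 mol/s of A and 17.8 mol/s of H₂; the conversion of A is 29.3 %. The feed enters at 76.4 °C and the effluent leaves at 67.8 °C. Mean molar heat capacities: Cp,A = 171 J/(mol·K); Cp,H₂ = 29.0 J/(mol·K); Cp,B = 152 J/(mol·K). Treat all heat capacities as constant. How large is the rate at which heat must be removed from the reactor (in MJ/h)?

Extent of reaction ξ = 0.293 × 17.8 = 5.2154 mol/s
Reaction term: ξ·ΔH°_rxn = 5.2154 × -144 = -751.02 kJ/s
Sensible, feed 76.4→25 °C: -182.98 kJ/s
Outlet flows (mol/s): A 12.585, H₂ 12.585, B 5.2154
Sensible, products 25→67.8 °C: 141.65 kJ/s
Q = ΔH = -792.35 kJ/s = -792.35 kW
Heat removed = 2852.5 MJ/h

Q_out = 2850 MJ/h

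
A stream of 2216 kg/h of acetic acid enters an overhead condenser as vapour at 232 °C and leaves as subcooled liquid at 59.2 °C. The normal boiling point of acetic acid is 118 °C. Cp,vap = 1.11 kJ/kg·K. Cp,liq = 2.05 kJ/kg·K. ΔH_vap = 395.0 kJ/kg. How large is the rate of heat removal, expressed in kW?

Q_c = 395 kW

vapour 232→118 °C: -126.54 kJ/kg
condensation at 118 °C: -395 kJ/kg
liquid 118→59.2 °C: -120.54 kJ/kg
Δh = -126.54 + -395 + -120.54 = -642.08 kJ/kg
Q = ṁ·Δh = 2216 kg/h × -642.08 kJ/kg = -1.4228e+06 kJ/h
|Q| = 395.24 kW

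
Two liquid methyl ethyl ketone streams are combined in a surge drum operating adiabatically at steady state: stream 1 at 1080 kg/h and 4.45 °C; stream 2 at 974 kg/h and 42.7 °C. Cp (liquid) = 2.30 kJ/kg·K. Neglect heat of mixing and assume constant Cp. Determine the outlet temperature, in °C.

T_out = 22.6 °C

Energy balance with Q = 0: Σ ṁᵢCp,ᵢ(T_out − Tᵢ) = 0
T_out = Σ ṁᵢCp,ᵢTᵢ / Σ ṁᵢCp,ᵢ
      = 106710 / 4724.2 = 22.588 °C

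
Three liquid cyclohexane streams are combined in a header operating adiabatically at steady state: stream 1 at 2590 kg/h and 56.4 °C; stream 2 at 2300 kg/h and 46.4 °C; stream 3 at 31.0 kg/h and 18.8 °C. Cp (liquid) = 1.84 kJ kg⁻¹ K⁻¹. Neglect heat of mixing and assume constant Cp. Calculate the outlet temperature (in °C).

T_out = 51.5 °C

Adiabatic, steady state ⇒ Σ ṁᵢCp,ᵢ(T_out − Tᵢ) = 0
Σ ṁᵢCp,ᵢTᵢ = 2590×1.84×56.4 + 2300×1.84×46.4 + 31.0×1.84×18.8 = 466220
Σ ṁᵢCp,ᵢ = 2590×1.84 + 2300×1.84 + 31.0×1.84 = 9054.6
T_out = 466220 / 9054.6 = 51.489 °C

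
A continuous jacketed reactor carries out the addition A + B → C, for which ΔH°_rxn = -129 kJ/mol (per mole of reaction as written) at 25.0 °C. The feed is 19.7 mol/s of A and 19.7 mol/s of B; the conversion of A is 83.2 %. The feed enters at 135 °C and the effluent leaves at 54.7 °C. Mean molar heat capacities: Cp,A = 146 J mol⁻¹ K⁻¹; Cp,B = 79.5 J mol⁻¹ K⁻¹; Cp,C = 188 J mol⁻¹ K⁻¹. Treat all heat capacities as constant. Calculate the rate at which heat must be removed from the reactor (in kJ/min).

Extent of reaction ξ = 0.832 × 19.7 = 16.39 mol/s
Reaction term: ξ·ΔH°_rxn = 16.39 × -129 = -2114.4 kJ/s
Sensible, feed 135→25 °C: -488.66 kJ/s
Outlet flows (mol/s): A 3.3096, B 3.3096, C 16.39
Sensible, products 25→54.7 °C: 113.68 kJ/s
Q = ΔH = -2489.3 kJ/s = -2489.3 kW
Heat removed = 149360 kJ/min

Q_out = 149000 kJ/min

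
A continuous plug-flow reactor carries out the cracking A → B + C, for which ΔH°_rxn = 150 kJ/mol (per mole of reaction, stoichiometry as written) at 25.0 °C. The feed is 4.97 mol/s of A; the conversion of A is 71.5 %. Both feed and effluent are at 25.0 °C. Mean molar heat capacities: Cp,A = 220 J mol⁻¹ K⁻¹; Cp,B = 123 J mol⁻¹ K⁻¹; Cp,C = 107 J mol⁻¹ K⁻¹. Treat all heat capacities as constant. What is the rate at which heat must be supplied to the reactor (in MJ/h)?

Extent of reaction ξ = 0.715 × 4.97 = 3.5535 mol/s
Reaction term: ξ·ΔH°_rxn = 3.5535 × 150 = 533.03 kJ/s
Q = ΔH = 533.03 kJ/s = 533.03 kW
Heat supplied = 1918.9 MJ/h

Q_in = 1920 MJ/h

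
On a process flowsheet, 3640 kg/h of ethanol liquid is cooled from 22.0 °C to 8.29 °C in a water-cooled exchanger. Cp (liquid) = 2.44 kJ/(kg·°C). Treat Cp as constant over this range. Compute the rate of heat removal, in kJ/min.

Q = ṁ·Cp·ΔT = 3640 × 2.44 × (8.29 − 22.0) = -121770 kJ/h
Converting: 121770 / 3600 s = 33.824 kW
Cooling duty = 2029.4 kJ/min

Q_c = 2030 kJ/min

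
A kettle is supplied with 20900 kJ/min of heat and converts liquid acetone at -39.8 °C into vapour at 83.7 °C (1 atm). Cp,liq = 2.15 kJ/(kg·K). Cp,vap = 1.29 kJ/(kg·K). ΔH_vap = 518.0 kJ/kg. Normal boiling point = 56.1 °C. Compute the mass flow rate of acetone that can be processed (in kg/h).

Δh = 2.15×(56.1−-39.8) + 518.0 + 1.29×(83.7−56.1) = 759.79 kJ/kg
Q = 20900 kJ/min = 348.33 kJ/s = 1.254e+06 kJ/h
ṁ = Q/Δh = 1.254e+06 / 759.79 = 1650.5 kg/h

ṁ = 1650 kg/h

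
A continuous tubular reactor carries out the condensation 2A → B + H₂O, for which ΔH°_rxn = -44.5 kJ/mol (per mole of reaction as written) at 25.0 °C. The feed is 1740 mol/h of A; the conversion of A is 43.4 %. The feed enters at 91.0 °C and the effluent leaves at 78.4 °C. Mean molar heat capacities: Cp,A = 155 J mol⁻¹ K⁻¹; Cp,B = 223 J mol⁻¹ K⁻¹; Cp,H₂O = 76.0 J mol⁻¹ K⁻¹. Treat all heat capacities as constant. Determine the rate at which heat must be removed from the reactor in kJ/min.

Q_out = 340 kJ/min

Extent of reaction ξ = 0.434 × 1740 / 2 = 377.58 mol/h
Reaction term: ξ·ΔH°_rxn = 377.58 × -44.5 = -16802 kJ/h
Sensible, feed 91.0→25 °C: -17800 kJ/h
Outlet flows (mol/h): A 984.84, B 377.58, H₂O 377.58
Sensible, products 25→78.4 °C: 14180 kJ/h
Q = ΔH = -20422 kJ/h = -5.6729 kW
Heat removed = 340.37 kJ/min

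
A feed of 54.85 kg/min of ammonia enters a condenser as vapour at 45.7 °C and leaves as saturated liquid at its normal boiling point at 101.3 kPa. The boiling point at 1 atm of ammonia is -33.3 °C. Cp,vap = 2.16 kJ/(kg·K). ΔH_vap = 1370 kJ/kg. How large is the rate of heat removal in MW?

vapour 45.7→-33.3 °C: -170.64 kJ/kg
condensation at -33.3 °C: -1370 kJ/kg
Δh = -170.64 + -1370 = -1540.6 kJ/kg
Q = ṁ·Δh = 54.85 kg/min × -1540.6 kJ/kg = -84504 kJ/min
|Q| = 1408.4 kW = 1.4084 MW

Q_c = 1.41 MW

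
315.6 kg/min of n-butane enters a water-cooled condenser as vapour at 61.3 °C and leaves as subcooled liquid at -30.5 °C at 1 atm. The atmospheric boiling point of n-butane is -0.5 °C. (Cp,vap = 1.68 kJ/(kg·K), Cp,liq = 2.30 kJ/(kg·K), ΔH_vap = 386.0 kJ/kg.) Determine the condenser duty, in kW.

Q_c = 2940 kW

vapour 61.3→-0.5 °C: -103.82 kJ/kg
condensation at -0.5 °C: -386 kJ/kg
liquid -0.5→-30.5 °C: -69 kJ/kg
Δh = -103.82 + -386 + -69 = -558.82 kJ/kg
Q = ṁ·Δh = 315.6 kg/min × -558.82 kJ/kg = -176360 kJ/min
|Q| = 2939.4 kW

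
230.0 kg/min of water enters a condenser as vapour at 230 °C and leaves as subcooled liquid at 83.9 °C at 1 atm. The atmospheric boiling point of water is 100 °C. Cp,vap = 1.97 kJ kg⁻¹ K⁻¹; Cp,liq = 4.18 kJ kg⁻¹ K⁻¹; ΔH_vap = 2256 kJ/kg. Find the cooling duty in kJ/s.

vapour 230→100 °C: -256.1 kJ/kg
condensation at 100 °C: -2256 kJ/kg
liquid 100→83.9 °C: -67.298 kJ/kg
Δh = -256.1 + -2256 + -67.298 = -2579.4 kJ/kg
Q = ṁ·Δh = 230.0 kg/min × -2579.4 kJ/kg = -593260 kJ/min
|Q| = 9887.7 kW

Q_c = 9890 kJ/s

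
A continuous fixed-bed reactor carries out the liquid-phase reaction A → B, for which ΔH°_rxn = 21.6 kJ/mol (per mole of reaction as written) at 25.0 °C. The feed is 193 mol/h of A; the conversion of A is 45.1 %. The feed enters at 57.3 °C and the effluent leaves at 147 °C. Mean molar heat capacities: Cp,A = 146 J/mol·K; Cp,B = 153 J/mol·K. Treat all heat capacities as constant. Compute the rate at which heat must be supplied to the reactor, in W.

Q_in = 1250 W

Extent of reaction ξ = 0.451 × 193 = 87.043 mol/h
Reaction term: ξ·ΔH°_rxn = 87.043 × 21.6 = 1880.1 kJ/h
Sensible, feed 57.3→25 °C: -910.15 kJ/h
Outlet flows (mol/h): A 105.96, B 87.043
Sensible, products 25→147 °C: 3512.1 kJ/h
Q = ΔH = 4482 kJ/h = 1.245 kW
Heat supplied = 1245 W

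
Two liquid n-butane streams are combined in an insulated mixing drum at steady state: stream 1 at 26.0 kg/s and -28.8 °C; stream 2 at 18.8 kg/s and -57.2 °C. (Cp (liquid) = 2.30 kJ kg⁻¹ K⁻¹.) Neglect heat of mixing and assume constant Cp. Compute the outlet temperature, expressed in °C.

Adiabatic, steady state ⇒ Σ ṁᵢCp,ᵢ(T_out − Tᵢ) = 0
T_out = Σ ṁᵢCp,ᵢTᵢ / Σ ṁᵢCp,ᵢ
      = -4195.6 / 103.04 = -40.718 °C

T_out = -40.7 °C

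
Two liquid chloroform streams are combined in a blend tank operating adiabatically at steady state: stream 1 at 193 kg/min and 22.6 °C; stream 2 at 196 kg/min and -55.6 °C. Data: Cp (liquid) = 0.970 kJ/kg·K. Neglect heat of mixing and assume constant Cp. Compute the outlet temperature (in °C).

T_out = -16.8 °C

Adiabatic, steady state ⇒ Σ ṁᵢCp,ᵢ(T_out − Tᵢ) = 0
Σ ṁᵢCp,ᵢTᵢ = 193×0.970×22.6 + 196×0.970×-55.6 = -6339.7
Σ ṁᵢCp,ᵢ = 193×0.970 + 196×0.970 = 377.33
T_out = -6339.7 / 377.33 = -16.802 °C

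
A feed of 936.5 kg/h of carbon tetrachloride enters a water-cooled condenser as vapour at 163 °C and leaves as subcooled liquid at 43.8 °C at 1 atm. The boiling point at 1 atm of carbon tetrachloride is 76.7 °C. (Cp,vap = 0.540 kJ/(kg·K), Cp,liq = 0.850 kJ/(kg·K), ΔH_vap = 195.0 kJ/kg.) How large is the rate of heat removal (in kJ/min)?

Q_c = 4210 kJ/min

vapour 163→76.7 °C: -46.602 kJ/kg
condensation at 76.7 °C: -195 kJ/kg
liquid 76.7→43.8 °C: -27.965 kJ/kg
Δh = -46.602 + -195 + -27.965 = -269.57 kJ/kg
Q = ṁ·Δh = 936.5 kg/h × -269.57 kJ/kg = -252450 kJ/h
|Q| = 70.125 kW = 4207.5 kJ/min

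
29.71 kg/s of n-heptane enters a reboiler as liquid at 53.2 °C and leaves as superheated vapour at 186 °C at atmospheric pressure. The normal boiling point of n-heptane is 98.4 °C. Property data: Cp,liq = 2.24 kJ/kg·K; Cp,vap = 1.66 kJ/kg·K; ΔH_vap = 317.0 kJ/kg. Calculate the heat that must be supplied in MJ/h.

Q = 60300 MJ/h

liquid 53.2→98.4 °C: 101.25 kJ/kg
vaporisation at 98.4 °C: 317 kJ/kg
vapour 98.4→186 °C: 145.42 kJ/kg
Δh = 101.25 + 317 + 145.42 = 563.66 kJ/kg
Q = ṁ·Δh = 29.71 kg/s × 563.66 kJ/kg = 16746 kJ/s
|Q| = 16746 kW = 60287 MJ/h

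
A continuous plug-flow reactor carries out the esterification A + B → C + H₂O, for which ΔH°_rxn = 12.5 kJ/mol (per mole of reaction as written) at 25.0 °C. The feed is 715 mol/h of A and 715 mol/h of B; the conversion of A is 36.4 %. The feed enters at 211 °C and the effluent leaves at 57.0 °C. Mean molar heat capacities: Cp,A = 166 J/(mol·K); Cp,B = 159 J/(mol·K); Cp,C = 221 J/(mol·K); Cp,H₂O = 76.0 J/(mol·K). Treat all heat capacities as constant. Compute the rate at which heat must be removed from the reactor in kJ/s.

Q_out = 9.10 kJ/s

Extent of reaction ξ = 0.364 × 715 = 260.26 mol/h
Reaction term: ξ·ΔH°_rxn = 260.26 × 12.5 = 3253.2 kJ/h
Sensible, feed 211→25 °C: -43222 kJ/h
Outlet flows (mol/h): A 454.74, B 454.74, C 260.26, H₂O 260.26
Sensible, products 25→57.0 °C: 7202.8 kJ/h
Q = ΔH = -32766 kJ/h = -9.1016 kW
Heat removed = 9.1016 kJ/s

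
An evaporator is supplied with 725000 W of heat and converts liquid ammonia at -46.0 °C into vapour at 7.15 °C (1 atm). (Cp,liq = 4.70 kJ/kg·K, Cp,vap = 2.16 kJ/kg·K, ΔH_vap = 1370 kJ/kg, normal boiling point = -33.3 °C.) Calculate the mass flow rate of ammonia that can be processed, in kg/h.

ṁ = 1720 kg/h

Δh = 4.70×(-33.3−-46.0) + 1370 + 2.16×(7.15−-33.3) = 1517.1 kJ/kg
Q = 725000 W = 725 kJ/s = 2.61e+06 kJ/h
ṁ = Q/Δh = 2.61e+06 / 1517.1 = 1720.4 kg/h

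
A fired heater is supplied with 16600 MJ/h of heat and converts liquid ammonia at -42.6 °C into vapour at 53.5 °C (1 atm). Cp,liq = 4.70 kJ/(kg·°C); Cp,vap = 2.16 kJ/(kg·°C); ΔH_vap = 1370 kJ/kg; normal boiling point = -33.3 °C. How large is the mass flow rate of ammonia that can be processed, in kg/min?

ṁ = 173 kg/min

Δh = 4.70×(-33.3−-42.6) + 1370 + 2.16×(53.5−-33.3) = 1601.2 kJ/kg
Q = 16600 MJ/h = 4611.1 kJ/s = 276670 kJ/min
ṁ = Q/Δh = 276670 / 1601.2 = 172.79 kg/min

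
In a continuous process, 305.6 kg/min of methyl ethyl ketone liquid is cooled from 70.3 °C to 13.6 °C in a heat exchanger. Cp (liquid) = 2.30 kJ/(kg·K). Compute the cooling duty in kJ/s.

Q = ṁ·Cp·ΔT = 305.6 × 2.30 × (13.6 − 70.3) = -39853 kJ/min
Converting: 39853 / 60 s = 664.22 kW

Q_c = 664 kJ/s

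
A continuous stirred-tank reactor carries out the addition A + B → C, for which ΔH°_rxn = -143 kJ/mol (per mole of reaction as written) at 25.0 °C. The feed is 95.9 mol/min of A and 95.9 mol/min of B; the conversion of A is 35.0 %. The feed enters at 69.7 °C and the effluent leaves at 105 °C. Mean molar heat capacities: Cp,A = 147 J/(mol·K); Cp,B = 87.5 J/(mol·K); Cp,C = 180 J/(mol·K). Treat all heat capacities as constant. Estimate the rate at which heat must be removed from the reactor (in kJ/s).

Extent of reaction ξ = 0.350 × 95.9 = 33.565 mol/min
Reaction term: ξ·ΔH°_rxn = 33.565 × -143 = -4799.8 kJ/min
Sensible, feed 69.7→25 °C: -1005.2 kJ/min
Outlet flows (mol/min): A 62.335, B 62.335, C 33.565
Sensible, products 25→105 °C: 1652.7 kJ/min
Q = ΔH = -4152.3 kJ/min = -69.205 kW
Heat removed = 69.205 kJ/s

Q_out = 69.2 kJ/s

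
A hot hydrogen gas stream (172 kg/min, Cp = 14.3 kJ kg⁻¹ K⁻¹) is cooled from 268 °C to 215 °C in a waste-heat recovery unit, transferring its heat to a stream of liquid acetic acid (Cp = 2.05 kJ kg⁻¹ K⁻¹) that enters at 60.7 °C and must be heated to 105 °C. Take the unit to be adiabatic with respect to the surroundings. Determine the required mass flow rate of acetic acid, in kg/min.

ṁ_c = 1440 kg/min

Heat released by hot stream: Q = 172 × 14.3 × (268 − 215) = 130360 kJ/min
Energy balance on cold side (adiabatic exchanger): Q = ṁ_c·Cp_c·(T_c,out − T_c,in)
ṁ_c = 130360 / [2.05 × (105 − 60.7)] = 1435.4 kg/min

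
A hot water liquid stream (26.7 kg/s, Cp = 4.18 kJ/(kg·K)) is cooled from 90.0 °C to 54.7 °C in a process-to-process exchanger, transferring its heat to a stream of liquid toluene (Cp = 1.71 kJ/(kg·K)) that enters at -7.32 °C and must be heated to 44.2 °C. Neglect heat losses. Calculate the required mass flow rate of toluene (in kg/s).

ṁ_c = 44.7 kg/s

Heat released by hot stream: Q = 26.7 × 4.18 × (90.0 − 54.7) = 3939.7 kJ/s
Energy balance on cold side (adiabatic exchanger): Q = ṁ_c·Cp_c·(T_c,out − T_c,in)
ṁ_c = 3939.7 / [1.71 × (44.2 − -7.32)] = 44.719 kg/s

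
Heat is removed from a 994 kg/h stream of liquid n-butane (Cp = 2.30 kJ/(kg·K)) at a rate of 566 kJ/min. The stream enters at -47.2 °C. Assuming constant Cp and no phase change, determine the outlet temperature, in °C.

Q = 566 kJ/min = 33960 kJ/h
ΔT = Q/(ṁ·Cp) = 33960/(994×2.30) = 14.854 K
T_out = -47.2 − 14.854 = -62.054 °C

T_out = -62.1 °C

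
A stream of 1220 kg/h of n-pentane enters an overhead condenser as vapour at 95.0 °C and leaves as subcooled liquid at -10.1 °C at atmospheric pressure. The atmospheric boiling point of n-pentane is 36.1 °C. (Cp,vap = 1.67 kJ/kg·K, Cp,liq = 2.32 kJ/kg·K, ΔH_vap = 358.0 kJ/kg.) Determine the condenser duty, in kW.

Q_c = 191 kW

vapour 95.0→36.1 °C: -98.363 kJ/kg
condensation at 36.1 °C: -358 kJ/kg
liquid 36.1→-10.1 °C: -107.18 kJ/kg
Δh = -98.363 + -358 + -107.18 = -563.55 kJ/kg
Q = ṁ·Δh = 1220 kg/h × -563.55 kJ/kg = -687530 kJ/h
|Q| = 190.98 kW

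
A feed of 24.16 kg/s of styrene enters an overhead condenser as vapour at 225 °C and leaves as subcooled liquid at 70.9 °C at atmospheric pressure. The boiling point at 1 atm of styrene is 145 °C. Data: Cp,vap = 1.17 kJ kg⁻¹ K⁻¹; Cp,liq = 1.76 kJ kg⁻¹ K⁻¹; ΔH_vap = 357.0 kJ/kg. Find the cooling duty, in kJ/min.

Q_c = 842000 kJ/min

vapour 225→145 °C: -93.6 kJ/kg
condensation at 145 °C: -357 kJ/kg
liquid 145→70.9 °C: -130.42 kJ/kg
Δh = -93.6 + -357 + -130.42 = -581.02 kJ/kg
Q = ṁ·Δh = 24.16 kg/s × -581.02 kJ/kg = -14037 kJ/s
|Q| = 14037 kW = 842240 kJ/min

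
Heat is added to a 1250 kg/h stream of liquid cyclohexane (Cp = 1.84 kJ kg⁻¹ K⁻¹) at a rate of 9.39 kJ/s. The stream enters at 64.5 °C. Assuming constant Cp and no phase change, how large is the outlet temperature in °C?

T_out = 79.2 °C

Q = 9.39 kJ/s = 33804 kJ/h
ΔT = Q/(ṁ·Cp) = 33804/(1250×1.84) = 14.697 K
T_out = 64.5 + 14.697 = 79.197 °C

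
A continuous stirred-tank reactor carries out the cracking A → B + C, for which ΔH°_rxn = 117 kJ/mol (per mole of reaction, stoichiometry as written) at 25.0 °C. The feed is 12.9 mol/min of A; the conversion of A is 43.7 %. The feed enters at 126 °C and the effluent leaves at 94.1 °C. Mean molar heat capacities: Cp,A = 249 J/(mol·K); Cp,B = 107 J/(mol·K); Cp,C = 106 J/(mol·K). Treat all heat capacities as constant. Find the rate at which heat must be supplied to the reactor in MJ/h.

Extent of reaction ξ = 0.437 × 12.9 = 5.6373 mol/min
Reaction term: ξ·ΔH°_rxn = 5.6373 × 117 = 659.56 kJ/min
Sensible, feed 126→25 °C: -324.42 kJ/min
Outlet flows (mol/min): A 7.2627, B 5.6373, C 5.6373
Sensible, products 25→94.1 °C: 207.93 kJ/min
Q = ΔH = 543.07 kJ/min = 9.0512 kW
Heat supplied = 32.584 MJ/h

Q_in = 32.6 MJ/h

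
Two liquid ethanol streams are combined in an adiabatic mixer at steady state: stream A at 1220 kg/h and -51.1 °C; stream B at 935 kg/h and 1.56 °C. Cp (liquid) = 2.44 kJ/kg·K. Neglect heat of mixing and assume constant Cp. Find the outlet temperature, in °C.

Adiabatic, steady state ⇒ Σ ṁᵢCp,ᵢ(T_out − Tᵢ) = 0
T_out = Σ ṁᵢCp,ᵢTᵢ / Σ ṁᵢCp,ᵢ
      = -148560 / 5258.2 = -28.252 °C

T_out = -28.3 °C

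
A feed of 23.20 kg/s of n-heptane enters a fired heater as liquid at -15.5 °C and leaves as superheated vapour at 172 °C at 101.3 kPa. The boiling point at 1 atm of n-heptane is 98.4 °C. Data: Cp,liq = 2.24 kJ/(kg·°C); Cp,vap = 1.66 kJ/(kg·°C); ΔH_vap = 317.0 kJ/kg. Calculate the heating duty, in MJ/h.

Q = 58000 MJ/h

liquid -15.5→98.4 °C: 255.14 kJ/kg
vaporisation at 98.4 °C: 317 kJ/kg
vapour 98.4→172 °C: 122.18 kJ/kg
Δh = 255.14 + 317 + 122.18 = 694.31 kJ/kg
Q = ṁ·Δh = 23.20 kg/s × 694.31 kJ/kg = 16108 kJ/s
|Q| = 16108 kW = 57989 MJ/h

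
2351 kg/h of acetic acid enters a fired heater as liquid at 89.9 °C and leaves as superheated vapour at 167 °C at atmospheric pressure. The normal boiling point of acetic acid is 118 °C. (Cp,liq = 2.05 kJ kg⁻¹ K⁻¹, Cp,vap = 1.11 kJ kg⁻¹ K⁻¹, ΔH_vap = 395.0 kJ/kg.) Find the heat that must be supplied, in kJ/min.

Q = 19900 kJ/min

liquid 89.9→118 °C: 57.605 kJ/kg
vaporisation at 118 °C: 395 kJ/kg
vapour 118→167 °C: 54.39 kJ/kg
Δh = 57.605 + 395 + 54.39 = 507 kJ/kg
Q = ṁ·Δh = 2351 kg/h × 507 kJ/kg = 1.1919e+06 kJ/h
|Q| = 331.1 kW = 19866 kJ/min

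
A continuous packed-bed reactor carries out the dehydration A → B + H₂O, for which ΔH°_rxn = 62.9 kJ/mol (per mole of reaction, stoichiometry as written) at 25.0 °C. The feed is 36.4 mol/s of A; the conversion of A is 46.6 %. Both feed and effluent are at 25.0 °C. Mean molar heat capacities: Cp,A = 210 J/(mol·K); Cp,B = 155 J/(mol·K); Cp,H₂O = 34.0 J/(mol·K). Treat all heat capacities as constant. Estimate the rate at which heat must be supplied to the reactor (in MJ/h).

Extent of reaction ξ = 0.466 × 36.4 = 16.962 mol/s
Reaction term: ξ·ΔH°_rxn = 16.962 × 62.9 = 1066.9 kJ/s
Q = ΔH = 1066.9 kJ/s = 1066.9 kW
Heat supplied = 3841 MJ/h

Q_in = 3840 MJ/h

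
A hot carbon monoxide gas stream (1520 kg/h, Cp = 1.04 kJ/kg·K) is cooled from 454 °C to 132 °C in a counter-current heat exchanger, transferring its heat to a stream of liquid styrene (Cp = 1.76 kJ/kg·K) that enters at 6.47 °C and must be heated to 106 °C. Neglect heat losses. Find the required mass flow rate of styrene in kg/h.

ṁ_c = 2910 kg/h

Heat released by hot stream: Q = 1520 × 1.04 × (454 − 132) = 509020 kJ/h
Energy balance on cold side (adiabatic exchanger): Q = ṁ_c·Cp_c·(T_c,out − T_c,in)
ṁ_c = 509020 / [1.76 × (106 − 6.47)] = 2905.8 kg/h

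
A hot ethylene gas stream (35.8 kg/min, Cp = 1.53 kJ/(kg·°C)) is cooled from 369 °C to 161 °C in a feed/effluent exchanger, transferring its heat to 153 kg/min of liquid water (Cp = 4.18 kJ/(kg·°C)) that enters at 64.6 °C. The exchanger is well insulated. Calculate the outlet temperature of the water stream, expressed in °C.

T_c,out = 82.4 °C

Heat released by hot stream: Q = 35.8 × 1.53 × (369 − 161) = 11393 kJ/min
Energy balance on cold side (adiabatic exchanger): Q = ṁ_c·Cp_c·(T_c,out − T_c,in)
T_c,out = 64.6 + 11393/(153 × 4.18) = 82.414 °C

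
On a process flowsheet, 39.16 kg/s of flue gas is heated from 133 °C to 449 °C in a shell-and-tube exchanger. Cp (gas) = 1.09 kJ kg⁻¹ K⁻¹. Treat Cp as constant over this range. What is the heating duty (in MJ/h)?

Q = ṁ·Cp·ΔT = 39.16 × 1.09 × (449 − 133) = 13488 kJ/s
Heating duty = 48558 MJ/h

Q = 48600 MJ/h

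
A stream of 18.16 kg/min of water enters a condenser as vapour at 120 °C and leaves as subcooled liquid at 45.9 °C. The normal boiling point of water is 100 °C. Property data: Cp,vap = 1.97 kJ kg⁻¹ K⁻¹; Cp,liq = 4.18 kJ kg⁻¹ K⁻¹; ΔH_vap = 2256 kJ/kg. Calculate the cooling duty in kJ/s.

Q_c = 763 kJ/s

vapour 120→100 °C: -39.4 kJ/kg
condensation at 100 °C: -2256 kJ/kg
liquid 100→45.9 °C: -226.14 kJ/kg
Δh = -39.4 + -2256 + -226.14 = -2521.5 kJ/kg
Q = ṁ·Δh = 18.16 kg/min × -2521.5 kJ/kg = -45791 kJ/min
|Q| = 763.19 kW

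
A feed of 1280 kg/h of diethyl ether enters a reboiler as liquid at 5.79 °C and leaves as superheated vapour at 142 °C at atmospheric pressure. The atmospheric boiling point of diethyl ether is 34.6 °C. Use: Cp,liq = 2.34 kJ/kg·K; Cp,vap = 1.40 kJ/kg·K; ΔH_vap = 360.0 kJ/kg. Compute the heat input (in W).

Q = 205000 W

liquid 5.79→34.6 °C: 67.415 kJ/kg
vaporisation at 34.6 °C: 360 kJ/kg
vapour 34.6→142 °C: 150.36 kJ/kg
Δh = 67.415 + 360 + 150.36 = 577.78 kJ/kg
Q = ṁ·Δh = 1280 kg/h × 577.78 kJ/kg = 739550 kJ/h
|Q| = 205.43 kW = 205430 W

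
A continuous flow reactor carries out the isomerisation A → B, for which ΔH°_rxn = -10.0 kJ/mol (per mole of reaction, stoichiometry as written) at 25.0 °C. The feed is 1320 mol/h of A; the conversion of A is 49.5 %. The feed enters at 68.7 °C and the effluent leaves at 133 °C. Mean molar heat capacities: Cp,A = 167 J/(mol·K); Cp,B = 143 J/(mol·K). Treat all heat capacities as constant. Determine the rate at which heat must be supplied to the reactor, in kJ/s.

Q_in = 1.65 kJ/s

Extent of reaction ξ = 0.495 × 1320 = 653.4 mol/h
Reaction term: ξ·ΔH°_rxn = 653.4 × -10.0 = -6534 kJ/h
Sensible, feed 68.7→25 °C: -9633.2 kJ/h
Outlet flows (mol/h): A 666.6, B 653.4
Sensible, products 25→133 °C: 22114 kJ/h
Q = ΔH = 5946.7 kJ/h = 1.6519 kW
Heat supplied = 1.6519 kJ/s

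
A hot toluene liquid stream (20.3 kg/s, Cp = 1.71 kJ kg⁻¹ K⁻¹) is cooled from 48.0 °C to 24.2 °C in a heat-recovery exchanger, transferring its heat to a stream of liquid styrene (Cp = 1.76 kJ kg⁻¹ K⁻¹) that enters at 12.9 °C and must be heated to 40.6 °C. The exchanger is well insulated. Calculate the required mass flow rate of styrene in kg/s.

Heat released by hot stream: Q = 20.3 × 1.71 × (48.0 − 24.2) = 826.17 kJ/s
Energy balance on cold side (adiabatic exchanger): Q = ṁ_c·Cp_c·(T_c,out − T_c,in)
ṁ_c = 826.17 / [1.76 × (40.6 − 12.9)] = 16.946 kg/s

ṁ_c = 16.9 kg/s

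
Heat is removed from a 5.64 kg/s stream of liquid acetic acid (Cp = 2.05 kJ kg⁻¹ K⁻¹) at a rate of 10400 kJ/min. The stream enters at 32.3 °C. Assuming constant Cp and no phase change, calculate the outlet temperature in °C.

T_out = 17.3 °C

Q = 10400 kJ/min = 173.33 kJ/s
ΔT = Q/(ṁ·Cp) = 173.33/(5.64×2.05) = 14.992 K
T_out = 32.3 − 14.992 = 17.308 °C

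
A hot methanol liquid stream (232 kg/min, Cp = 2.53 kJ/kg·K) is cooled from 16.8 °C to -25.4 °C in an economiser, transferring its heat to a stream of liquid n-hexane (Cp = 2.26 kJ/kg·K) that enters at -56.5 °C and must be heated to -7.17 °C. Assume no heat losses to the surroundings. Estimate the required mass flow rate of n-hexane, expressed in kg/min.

ṁ_c = 222 kg/min

Heat released by hot stream: Q = 232 × 2.53 × (16.8 − -25.4) = 24770 kJ/min
Energy balance on cold side (adiabatic exchanger): Q = ṁ_c·Cp_c·(T_c,out − T_c,in)
ṁ_c = 24770 / [2.26 × (-7.17 − -56.5)] = 222.18 kg/min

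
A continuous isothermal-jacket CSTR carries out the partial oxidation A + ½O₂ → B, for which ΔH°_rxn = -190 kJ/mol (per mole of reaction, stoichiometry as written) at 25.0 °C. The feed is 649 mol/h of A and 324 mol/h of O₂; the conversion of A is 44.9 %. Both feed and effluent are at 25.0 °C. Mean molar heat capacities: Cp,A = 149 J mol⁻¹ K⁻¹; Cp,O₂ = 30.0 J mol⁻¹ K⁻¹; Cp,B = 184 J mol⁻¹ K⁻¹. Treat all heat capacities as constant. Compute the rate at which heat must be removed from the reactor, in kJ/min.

Q_out = 923 kJ/min

Extent of reaction ξ = 0.449 × 649 = 291.4 mol/h
Reaction term: ξ·ΔH°_rxn = 291.4 × -190 = -55366 kJ/h
Q = ΔH = -55366 kJ/h = -15.379 kW
Heat removed = 922.77 kJ/min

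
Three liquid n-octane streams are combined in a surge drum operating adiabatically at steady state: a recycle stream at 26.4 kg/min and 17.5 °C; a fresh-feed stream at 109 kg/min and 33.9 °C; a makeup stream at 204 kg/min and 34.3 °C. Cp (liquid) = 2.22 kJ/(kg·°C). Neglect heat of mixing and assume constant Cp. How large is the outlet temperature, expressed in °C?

T_out = 32.9 °C

Energy balance with Q = 0: Σ ṁᵢCp,ᵢ(T_out − Tᵢ) = 0
Σ ṁᵢCp,ᵢTᵢ = 26.4×2.22×17.5 + 109×2.22×33.9 + 204×2.22×34.3 = 24763
Σ ṁᵢCp,ᵢ = 26.4×2.22 + 109×2.22 + 204×2.22 = 753.47
T_out = 24763 / 753.47 = 32.865 °C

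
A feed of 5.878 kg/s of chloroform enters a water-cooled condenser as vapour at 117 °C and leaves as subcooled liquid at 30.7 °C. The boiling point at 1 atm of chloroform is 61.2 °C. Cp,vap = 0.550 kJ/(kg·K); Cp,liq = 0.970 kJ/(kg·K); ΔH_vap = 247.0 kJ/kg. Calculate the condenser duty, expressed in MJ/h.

Q_c = 6500 MJ/h

vapour 117→61.2 °C: -30.69 kJ/kg
condensation at 61.2 °C: -247 kJ/kg
liquid 61.2→30.7 °C: -29.585 kJ/kg
Δh = -30.69 + -247 + -29.585 = -307.27 kJ/kg
Q = ṁ·Δh = 5.878 kg/s × -307.27 kJ/kg = -1806.2 kJ/s
|Q| = 1806.2 kW = 6502.2 MJ/h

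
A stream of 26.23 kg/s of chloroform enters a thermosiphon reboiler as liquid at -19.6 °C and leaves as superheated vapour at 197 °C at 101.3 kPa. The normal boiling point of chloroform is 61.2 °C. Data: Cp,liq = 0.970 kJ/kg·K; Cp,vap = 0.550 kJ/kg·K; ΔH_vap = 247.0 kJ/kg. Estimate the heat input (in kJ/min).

Q = 630000 kJ/min

liquid -19.6→61.2 °C: 78.376 kJ/kg
vaporisation at 61.2 °C: 247 kJ/kg
vapour 61.2→197 °C: 74.69 kJ/kg
Δh = 78.376 + 247 + 74.69 = 400.07 kJ/kg
Q = ṁ·Δh = 26.23 kg/s × 400.07 kJ/kg = 10494 kJ/s
|Q| = 10494 kW = 629620 kJ/min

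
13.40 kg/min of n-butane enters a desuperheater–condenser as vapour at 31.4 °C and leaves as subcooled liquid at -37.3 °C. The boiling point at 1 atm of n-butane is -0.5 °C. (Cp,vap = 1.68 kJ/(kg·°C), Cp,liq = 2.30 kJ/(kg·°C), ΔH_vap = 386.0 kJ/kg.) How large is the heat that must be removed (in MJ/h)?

Q_c = 421 MJ/h

vapour 31.4→-0.5 °C: -53.592 kJ/kg
condensation at -0.5 °C: -386 kJ/kg
liquid -0.5→-37.3 °C: -84.64 kJ/kg
Δh = -53.592 + -386 + -84.64 = -524.23 kJ/kg
Q = ṁ·Δh = 13.40 kg/min × -524.23 kJ/kg = -7024.7 kJ/min
|Q| = 117.08 kW = 421.48 MJ/h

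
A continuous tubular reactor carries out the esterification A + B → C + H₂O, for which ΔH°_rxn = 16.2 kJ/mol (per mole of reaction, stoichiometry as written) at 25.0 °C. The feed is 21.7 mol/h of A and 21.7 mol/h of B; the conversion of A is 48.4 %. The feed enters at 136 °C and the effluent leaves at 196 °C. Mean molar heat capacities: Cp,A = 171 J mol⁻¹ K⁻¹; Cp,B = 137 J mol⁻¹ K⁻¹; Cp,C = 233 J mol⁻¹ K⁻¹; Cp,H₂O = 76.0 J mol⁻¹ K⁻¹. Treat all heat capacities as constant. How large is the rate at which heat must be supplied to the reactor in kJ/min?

Q_in = 9.55 kJ/min

Extent of reaction ξ = 0.484 × 21.7 = 10.503 mol/h
Reaction term: ξ·ΔH°_rxn = 10.503 × 16.2 = 170.15 kJ/h
Sensible, feed 136→25 °C: -741.88 kJ/h
Outlet flows (mol/h): A 11.197, B 11.197, C 10.503, H₂O 10.503
Sensible, products 25→196 °C: 1144.7 kJ/h
Q = ΔH = 572.96 kJ/h = 0.15915 kW
Heat supplied = 9.5493 kJ/min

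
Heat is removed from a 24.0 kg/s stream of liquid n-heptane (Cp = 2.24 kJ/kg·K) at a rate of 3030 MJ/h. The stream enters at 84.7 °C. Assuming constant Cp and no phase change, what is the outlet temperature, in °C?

Q = 3030 MJ/h = 841.67 kJ/s
ΔT = Q/(ṁ·Cp) = 841.67/(24.0×2.24) = 15.656 K
T_out = 84.7 − 15.656 = 69.044 °C

T_out = 69.0 °C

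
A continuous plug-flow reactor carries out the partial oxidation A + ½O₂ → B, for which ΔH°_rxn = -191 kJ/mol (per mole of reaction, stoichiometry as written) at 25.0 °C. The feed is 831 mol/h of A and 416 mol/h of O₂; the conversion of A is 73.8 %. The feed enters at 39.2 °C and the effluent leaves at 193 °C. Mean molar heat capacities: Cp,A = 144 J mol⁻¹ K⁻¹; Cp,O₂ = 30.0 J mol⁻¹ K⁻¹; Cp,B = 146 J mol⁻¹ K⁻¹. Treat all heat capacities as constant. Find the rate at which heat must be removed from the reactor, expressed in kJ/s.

Q_out = 27.3 kJ/s

Extent of reaction ξ = 0.738 × 831 = 613.28 mol/h
Reaction term: ξ·ΔH°_rxn = 613.28 × -191 = -117140 kJ/h
Sensible, feed 39.2→25 °C: -1876.4 kJ/h
Outlet flows (mol/h): A 217.72, O₂ 109.36, B 613.28
Sensible, products 25→193 °C: 20861 kJ/h
Q = ΔH = -98152 kJ/h = -27.264 kW
Heat removed = 27.264 kJ/s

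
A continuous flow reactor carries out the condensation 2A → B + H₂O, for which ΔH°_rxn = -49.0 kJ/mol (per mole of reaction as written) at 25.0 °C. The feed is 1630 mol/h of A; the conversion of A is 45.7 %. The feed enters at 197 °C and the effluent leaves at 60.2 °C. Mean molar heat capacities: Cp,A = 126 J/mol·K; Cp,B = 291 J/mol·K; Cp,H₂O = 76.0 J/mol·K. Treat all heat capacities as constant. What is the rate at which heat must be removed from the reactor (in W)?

Q_out = 12500 W

Extent of reaction ξ = 0.457 × 1630 / 2 = 372.46 mol/h
Reaction term: ξ·ΔH°_rxn = 372.46 × -49.0 = -18250 kJ/h
Sensible, feed 197→25 °C: -35325 kJ/h
Outlet flows (mol/h): A 885.09, B 372.46, H₂O 372.46
Sensible, products 25→60.2 °C: 8737.1 kJ/h
Q = ΔH = -44839 kJ/h = -12.455 kW
Heat removed = 12455 W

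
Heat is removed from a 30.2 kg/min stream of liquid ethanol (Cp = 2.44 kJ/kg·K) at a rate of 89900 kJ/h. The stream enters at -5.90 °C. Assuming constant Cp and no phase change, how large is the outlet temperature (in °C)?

T_out = -26.2 °C

Q = 89900 kJ/h = 1498.3 kJ/min
ΔT = Q/(ṁ·Cp) = 1498.3/(30.2×2.44) = 20.333 K
T_out = -5.90 − 20.333 = -26.233 °C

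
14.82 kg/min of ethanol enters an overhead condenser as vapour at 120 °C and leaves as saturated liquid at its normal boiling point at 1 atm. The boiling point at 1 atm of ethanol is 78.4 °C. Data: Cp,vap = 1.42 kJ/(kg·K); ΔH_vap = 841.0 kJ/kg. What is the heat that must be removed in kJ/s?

vapour 120→78.4 °C: -59.072 kJ/kg
condensation at 78.4 °C: -841 kJ/kg
Δh = -59.072 + -841 = -900.07 kJ/kg
Q = ṁ·Δh = 14.82 kg/min × -900.07 kJ/kg = -13339 kJ/min
|Q| = 222.32 kW

Q_c = 222 kJ/s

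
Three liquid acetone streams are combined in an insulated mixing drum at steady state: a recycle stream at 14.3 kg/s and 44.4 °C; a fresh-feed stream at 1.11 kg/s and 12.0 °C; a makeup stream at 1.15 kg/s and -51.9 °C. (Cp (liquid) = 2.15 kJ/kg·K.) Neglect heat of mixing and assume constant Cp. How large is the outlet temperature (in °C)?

No heat crosses the boundary, so H_out = H_in.
Σ ṁᵢCp,ᵢTᵢ = 14.3×2.15×44.4 + 1.11×2.15×12.0 + 1.15×2.15×-51.9 = 1265.4
Σ ṁᵢCp,ᵢ = 14.3×2.15 + 1.11×2.15 + 1.15×2.15 = 35.604
T_out = 1265.4 / 35.604 = 35.541 °C

T_out = 35.5 °C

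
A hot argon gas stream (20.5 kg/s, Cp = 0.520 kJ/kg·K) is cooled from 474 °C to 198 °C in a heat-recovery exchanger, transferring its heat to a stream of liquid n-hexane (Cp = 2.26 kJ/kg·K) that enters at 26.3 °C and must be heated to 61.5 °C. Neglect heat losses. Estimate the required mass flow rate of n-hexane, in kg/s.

Heat released by hot stream: Q = 20.5 × 0.520 × (474 − 198) = 2942.2 kJ/s
Energy balance on cold side (adiabatic exchanger): Q = ṁ_c·Cp_c·(T_c,out − T_c,in)
ṁ_c = 2942.2 / [2.26 × (61.5 − 26.3)] = 36.984 kg/s

ṁ_c = 37.0 kg/s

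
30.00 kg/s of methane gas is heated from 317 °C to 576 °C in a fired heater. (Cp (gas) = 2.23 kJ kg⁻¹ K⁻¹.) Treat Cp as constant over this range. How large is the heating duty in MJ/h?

Q = 62400 MJ/h

Q = ṁ·Cp·ΔT = 30.00 × 2.23 × (576 − 317) = 17327 kJ/s
Heating duty = 62378 MJ/h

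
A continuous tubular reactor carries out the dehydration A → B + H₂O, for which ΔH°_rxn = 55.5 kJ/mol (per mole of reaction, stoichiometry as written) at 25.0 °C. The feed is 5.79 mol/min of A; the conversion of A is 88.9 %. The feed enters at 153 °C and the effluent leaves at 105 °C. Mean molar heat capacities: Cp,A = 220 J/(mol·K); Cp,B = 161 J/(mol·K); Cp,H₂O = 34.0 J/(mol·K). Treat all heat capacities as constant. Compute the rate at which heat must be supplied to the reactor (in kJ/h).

Q_in = 12900 kJ/h

Extent of reaction ξ = 0.889 × 5.79 = 5.1473 mol/min
Reaction term: ξ·ΔH°_rxn = 5.1473 × 55.5 = 285.68 kJ/min
Sensible, feed 153→25 °C: -163.05 kJ/min
Outlet flows (mol/min): A 0.64269, B 5.1473, H₂O 5.1473
Sensible, products 25→105 °C: 91.609 kJ/min
Q = ΔH = 214.24 kJ/min = 3.5706 kW
Heat supplied = 12854 kJ/h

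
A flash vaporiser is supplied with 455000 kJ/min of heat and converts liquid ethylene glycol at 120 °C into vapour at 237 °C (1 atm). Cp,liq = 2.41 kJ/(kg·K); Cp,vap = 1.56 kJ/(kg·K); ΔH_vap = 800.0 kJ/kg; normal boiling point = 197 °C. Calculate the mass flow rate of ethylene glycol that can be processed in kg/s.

ṁ = 7.24 kg/s

Δh = 2.41×(197−120) + 800.0 + 1.56×(237−197) = 1048 kJ/kg
Q = 455000 kJ/min = 7583.3 kJ/s = 7583.3 kJ/s
ṁ = Q/Δh = 7583.3 / 1048 = 7.2362 kg/s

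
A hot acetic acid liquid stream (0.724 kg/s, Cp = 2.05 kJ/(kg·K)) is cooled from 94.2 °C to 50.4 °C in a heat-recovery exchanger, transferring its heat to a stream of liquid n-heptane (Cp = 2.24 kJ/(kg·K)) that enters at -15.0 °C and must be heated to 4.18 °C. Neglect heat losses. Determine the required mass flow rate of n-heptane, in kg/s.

Heat released by hot stream: Q = 0.724 × 2.05 × (94.2 − 50.4) = 65.008 kJ/s
Energy balance on cold side (adiabatic exchanger): Q = ṁ_c·Cp_c·(T_c,out − T_c,in)
ṁ_c = 65.008 / [2.24 × (4.18 − -15.0)] = 1.5131 kg/s

ṁ_c = 1.51 kg/s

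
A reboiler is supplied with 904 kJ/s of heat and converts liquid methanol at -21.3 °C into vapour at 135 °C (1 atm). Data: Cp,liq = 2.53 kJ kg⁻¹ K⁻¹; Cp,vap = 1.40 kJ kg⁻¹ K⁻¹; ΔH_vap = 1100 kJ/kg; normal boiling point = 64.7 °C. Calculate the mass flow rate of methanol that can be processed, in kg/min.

Δh = 2.53×(64.7−-21.3) + 1100 + 1.40×(135−64.7) = 1416 kJ/kg
Q = 904 kJ/s = 904 kJ/s = 54240 kJ/min
ṁ = Q/Δh = 54240 / 1416 = 38.305 kg/min

ṁ = 38.3 kg/min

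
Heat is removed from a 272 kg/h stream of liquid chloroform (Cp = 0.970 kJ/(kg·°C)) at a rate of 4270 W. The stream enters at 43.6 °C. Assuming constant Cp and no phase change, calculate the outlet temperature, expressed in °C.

Q = 4270 W = 15372 kJ/h
ΔT = Q/(ṁ·Cp) = 15372/(272×0.970) = 58.263 K
T_out = 43.6 − 58.263 = -14.663 °C

T_out = -14.7 °C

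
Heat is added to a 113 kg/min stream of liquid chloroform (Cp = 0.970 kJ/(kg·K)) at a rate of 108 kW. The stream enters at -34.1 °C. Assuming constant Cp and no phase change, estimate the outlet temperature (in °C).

Q = 108 kW = 6480 kJ/min
ΔT = Q/(ṁ·Cp) = 6480/(113×0.970) = 59.119 K
T_out = -34.1 + 59.119 = 25.019 °C

T_out = 25.0 °C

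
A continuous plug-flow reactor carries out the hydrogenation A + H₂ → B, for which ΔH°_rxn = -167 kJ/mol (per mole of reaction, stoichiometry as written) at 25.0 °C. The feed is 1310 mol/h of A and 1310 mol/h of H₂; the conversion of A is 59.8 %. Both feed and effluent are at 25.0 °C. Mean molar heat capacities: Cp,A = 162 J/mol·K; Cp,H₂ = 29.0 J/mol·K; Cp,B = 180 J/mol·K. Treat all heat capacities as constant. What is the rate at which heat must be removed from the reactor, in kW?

Q_out = 36.3 kW

Extent of reaction ξ = 0.598 × 1310 = 783.38 mol/h
Reaction term: ξ·ΔH°_rxn = 783.38 × -167 = -130820 kJ/h
Q = ΔH = -130820 kJ/h = -36.34 kW
Heat removed = 36.34 kW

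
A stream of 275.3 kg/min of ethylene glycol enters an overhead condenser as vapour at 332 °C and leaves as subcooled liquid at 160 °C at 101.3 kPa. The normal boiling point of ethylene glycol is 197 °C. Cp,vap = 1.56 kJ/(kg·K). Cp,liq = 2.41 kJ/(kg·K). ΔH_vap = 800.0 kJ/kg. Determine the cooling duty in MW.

vapour 332→197 °C: -210.6 kJ/kg
condensation at 197 °C: -800 kJ/kg
liquid 197→160 °C: -89.17 kJ/kg
Δh = -210.6 + -800 + -89.17 = -1099.8 kJ/kg
Q = ṁ·Δh = 275.3 kg/min × -1099.8 kJ/kg = -302770 kJ/min
|Q| = 5046.1 kW = 5.0461 MW

Q_c = 5.05 MW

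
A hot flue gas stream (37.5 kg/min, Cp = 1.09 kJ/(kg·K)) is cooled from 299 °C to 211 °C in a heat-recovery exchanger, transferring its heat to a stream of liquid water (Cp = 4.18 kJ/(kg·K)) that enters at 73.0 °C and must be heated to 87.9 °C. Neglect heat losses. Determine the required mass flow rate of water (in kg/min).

Heat released by hot stream: Q = 37.5 × 1.09 × (299 − 211) = 3597 kJ/min
Energy balance on cold side (adiabatic exchanger): Q = ṁ_c·Cp_c·(T_c,out − T_c,in)
ṁ_c = 3597 / [4.18 × (87.9 − 73.0)] = 57.753 kg/min

ṁ_c = 57.8 kg/min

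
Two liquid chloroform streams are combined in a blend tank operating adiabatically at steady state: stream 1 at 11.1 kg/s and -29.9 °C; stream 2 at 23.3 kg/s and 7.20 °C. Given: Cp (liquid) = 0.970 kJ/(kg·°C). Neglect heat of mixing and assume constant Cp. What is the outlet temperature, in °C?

Energy balance with Q = 0: Σ ṁᵢCp,ᵢ(T_out − Tᵢ) = 0
Σ ṁᵢCp,ᵢTᵢ = 11.1×0.970×-29.9 + 23.3×0.970×7.20 = -159.21
Σ ṁᵢCp,ᵢ = 11.1×0.970 + 23.3×0.970 = 33.368
T_out = -159.21 / 33.368 = -4.7712 °C

T_out = -4.77 °C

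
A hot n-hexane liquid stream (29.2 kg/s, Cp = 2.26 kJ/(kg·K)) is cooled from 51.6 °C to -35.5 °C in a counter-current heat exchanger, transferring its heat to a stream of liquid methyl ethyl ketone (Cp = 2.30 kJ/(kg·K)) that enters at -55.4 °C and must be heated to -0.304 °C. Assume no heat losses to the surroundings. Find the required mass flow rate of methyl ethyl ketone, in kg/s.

Heat released by hot stream: Q = 29.2 × 2.26 × (51.6 − -35.5) = 5747.9 kJ/s
Energy balance on cold side (adiabatic exchanger): Q = ṁ_c·Cp_c·(T_c,out − T_c,in)
ṁ_c = 5747.9 / [2.30 × (-0.304 − -55.4)] = 45.359 kg/s

ṁ_c = 45.4 kg/s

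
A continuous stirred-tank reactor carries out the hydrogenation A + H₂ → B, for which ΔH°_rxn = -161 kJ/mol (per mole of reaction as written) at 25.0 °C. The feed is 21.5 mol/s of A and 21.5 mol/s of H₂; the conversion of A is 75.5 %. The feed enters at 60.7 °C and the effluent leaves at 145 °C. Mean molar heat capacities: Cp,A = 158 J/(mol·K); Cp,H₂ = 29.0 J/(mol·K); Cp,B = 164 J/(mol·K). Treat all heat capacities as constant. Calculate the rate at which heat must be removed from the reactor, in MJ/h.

Q_out = 8350 MJ/h

Extent of reaction ξ = 0.755 × 21.5 = 16.233 mol/s
Reaction term: ξ·ΔH°_rxn = 16.233 × -161 = -2613.4 kJ/s
Sensible, feed 60.7→25 °C: -143.53 kJ/s
Outlet flows (mol/s): A 5.2675, H₂ 5.2675, B 16.233
Sensible, products 25→145 °C: 437.66 kJ/s
Q = ΔH = -2319.3 kJ/s = -2319.3 kW
Heat removed = 8349.5 MJ/h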